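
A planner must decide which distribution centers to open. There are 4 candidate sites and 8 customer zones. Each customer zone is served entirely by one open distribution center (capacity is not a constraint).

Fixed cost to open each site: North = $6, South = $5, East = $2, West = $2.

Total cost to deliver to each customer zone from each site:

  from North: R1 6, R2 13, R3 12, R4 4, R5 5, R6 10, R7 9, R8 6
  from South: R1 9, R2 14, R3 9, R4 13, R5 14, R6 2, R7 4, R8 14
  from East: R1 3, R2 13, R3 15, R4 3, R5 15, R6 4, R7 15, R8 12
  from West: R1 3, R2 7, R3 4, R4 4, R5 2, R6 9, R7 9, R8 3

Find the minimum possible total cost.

For any fixed open set, each customer zone goes to its cheapest open site; total = fixed + service.
{South, West}: R1→West 3, R2→West 7, R3→West 4, R4→West 4, R5→West 2, R6→South 2, R7→South 4, R8→West 3. Service 29; fixed 7; total 36.
{South, East, West}: service 28 + fixed 9 = 37
{East, West}: service 35 + fixed 4 = 39
{North, South, East, West}: service 28 + fixed 15 = 43
No other subset beats 36.

Minimum total cost: 36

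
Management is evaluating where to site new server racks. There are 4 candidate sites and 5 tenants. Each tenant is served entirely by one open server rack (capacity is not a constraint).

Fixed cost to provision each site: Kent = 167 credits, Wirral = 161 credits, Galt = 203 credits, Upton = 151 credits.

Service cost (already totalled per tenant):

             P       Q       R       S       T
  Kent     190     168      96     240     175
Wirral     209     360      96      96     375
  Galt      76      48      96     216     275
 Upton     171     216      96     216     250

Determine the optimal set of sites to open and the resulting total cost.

Open Galt only; minimum total cost 914.

For any fixed open set, each tenant goes to its cheapest open site; total = fixed + service.
{Galt}: P→Galt 76, Q→Galt 48, R→Galt 96, S→Galt 216, T→Galt 275. Service 711; fixed 203; total 914.
{Wirral, Galt}: P→Galt 76, Q→Galt 48, R→Wirral 96, S→Wirral 96, T→Galt 275. Service 591; fixed 364; total 955.
{Kent, Galt}: P→Galt 76, Q→Galt 48, R→Kent 96, S→Galt 216, T→Kent 175. Service 611; fixed 370; total 981.
{Kent, Wirral, Galt, Upton}: P→Galt 76, Q→Galt 48, R→Kent 96, S→Wirral 96, T→Kent 175. Service 491; fixed 682; total 1173.
No other subset beats 914.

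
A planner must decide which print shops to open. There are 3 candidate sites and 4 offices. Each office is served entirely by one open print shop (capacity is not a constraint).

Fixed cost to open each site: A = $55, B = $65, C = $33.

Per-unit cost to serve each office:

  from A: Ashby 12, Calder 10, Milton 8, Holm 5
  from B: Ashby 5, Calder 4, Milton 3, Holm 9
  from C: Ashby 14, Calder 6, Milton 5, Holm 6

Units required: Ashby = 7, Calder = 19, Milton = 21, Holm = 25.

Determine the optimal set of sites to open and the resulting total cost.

For any fixed open set, each office goes to its cheapest open site; total = fixed + service.
{A, B}: Ashby→B 5·7=35, Calder→B 4·19=76, Milton→B 3·21=63, Holm→A 5·25=125. Service 299; fixed 120; total 419.
{B, C}: service 324 + fixed 98 = 422
{A, B, C}: Ashby→B 5·7=35, Calder→B 4·19=76, Milton→B 3·21=63, Holm→A 5·25=125. Service 299; fixed 153; total 452.
{C}: service 467 + fixed 33 = 500
(All 7 nonempty subsets were checked; A and B is lowest.)

Open A and B; minimum total cost 419.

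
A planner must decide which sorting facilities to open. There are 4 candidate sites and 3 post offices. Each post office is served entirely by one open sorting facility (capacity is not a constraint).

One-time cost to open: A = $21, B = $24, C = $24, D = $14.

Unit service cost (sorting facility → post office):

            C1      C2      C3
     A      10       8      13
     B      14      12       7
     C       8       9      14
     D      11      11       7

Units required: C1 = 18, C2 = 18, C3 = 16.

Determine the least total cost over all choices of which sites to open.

Minimum total cost: 456

For any fixed open set, each post office goes to its cheapest open site; total = fixed + service.
{C, D}: C1→C 8·18=144, C2→C 9·18=162, C3→D 7·16=112. Service 418; fixed 38; total 456.
{A, C, D}: C1→C 8·18=144, C2→A 8·18=144, C3→D 7·16=112. Service 400; fixed 59; total 459.
{B, C}: service 418 + fixed 48 = 466
{A, B, C, D}: C1→C 8·18=144, C2→A 8·18=144, C3→B 7·16=112. Service 400; fixed 83; total 483.
No other subset beats 456.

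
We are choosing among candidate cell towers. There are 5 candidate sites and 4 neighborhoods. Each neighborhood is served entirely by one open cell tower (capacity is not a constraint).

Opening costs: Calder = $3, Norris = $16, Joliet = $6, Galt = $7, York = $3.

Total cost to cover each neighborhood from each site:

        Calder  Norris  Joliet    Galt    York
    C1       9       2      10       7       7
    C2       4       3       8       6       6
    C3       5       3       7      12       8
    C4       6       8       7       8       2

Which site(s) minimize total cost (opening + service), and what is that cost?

Open Calder and York; minimum total cost 24.

For any fixed open set, each neighborhood goes to its cheapest open site; total = fixed + service.
{Calder, York}: C1→York 7, C2→Calder 4, C3→Calder 5, C4→York 2. Service 18; fixed 6; total 24.
{York}: service 23 + fixed 3 = 26
{Calder}: service 24 + fixed 3 = 27
{Calder, Norris, Joliet, Galt, York}: C1→Norris 2, C2→Norris 3, C3→Norris 3, C4→York 2. Service 10; fixed 35; total 45.
No other subset beats 24.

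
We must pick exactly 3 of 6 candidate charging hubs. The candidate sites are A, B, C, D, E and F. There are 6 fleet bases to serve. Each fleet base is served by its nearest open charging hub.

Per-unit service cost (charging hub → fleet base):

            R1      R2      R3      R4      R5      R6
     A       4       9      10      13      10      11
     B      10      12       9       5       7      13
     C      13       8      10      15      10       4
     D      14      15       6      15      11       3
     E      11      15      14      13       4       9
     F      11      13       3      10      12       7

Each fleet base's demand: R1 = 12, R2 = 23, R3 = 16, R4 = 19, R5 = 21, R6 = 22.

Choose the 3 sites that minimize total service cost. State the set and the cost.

With exactly 3 open, each fleet base uses its cheapest among the chosen.
{A, B, D}: R1→A 4·12=48, R2→A 9·23=207, R3→D 6·16=96, R4→B 5·19=95, R5→B 7·21=147, R6→D 3·22=66. Service cost 659.
{B, C, F}: service cost 682
{A, B, F}: service cost 699
Among all 20 size-3 choices, {A, B, D} is lowest.

Choose A, B and D; total service cost 659.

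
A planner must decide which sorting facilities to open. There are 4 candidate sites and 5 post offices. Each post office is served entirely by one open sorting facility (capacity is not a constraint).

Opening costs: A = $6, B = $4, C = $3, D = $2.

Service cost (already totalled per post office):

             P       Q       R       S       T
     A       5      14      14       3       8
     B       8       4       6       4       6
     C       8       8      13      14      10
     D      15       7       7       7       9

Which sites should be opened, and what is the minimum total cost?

For any fixed open set, each post office goes to its cheapest open site; total = fixed + service.
{B}: P→B 8, Q→B 4, R→B 6, S→B 4, T→B 6. Service 28; fixed 4; total 32.
{A, B}: service 24 + fixed 10 = 34
{B, D}: service 28 + fixed 6 = 34
{A, B, C, D}: service 24 + fixed 15 = 39
No other subset beats 32.

Open B only; minimum total cost 32.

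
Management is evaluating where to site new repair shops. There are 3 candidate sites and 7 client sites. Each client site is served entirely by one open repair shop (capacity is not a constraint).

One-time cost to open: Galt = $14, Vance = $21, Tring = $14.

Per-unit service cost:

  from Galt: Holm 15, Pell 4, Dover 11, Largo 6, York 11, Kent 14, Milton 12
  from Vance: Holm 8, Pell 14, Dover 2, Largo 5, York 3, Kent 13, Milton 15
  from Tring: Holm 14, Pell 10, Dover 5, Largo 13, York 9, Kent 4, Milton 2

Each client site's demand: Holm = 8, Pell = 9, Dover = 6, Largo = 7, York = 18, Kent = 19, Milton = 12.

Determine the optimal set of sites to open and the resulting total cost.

For any fixed open set, each client site goes to its cheapest open site; total = fixed + service.
{Galt, Vance, Tring}: Holm→Vance 8·8=64, Pell→Galt 4·9=36, Dover→Vance 2·6=12, Largo→Vance 5·7=35, York→Vance 3·18=54, Kent→Tring 4·19=76, Milton→Tring 2·12=24. Service 301; fixed 49; total 350.
{Vance, Tring}: service 355 + fixed 35 = 390
{Galt, Tring}: service 482 + fixed 28 = 510
{Galt}: service 872 + fixed 14 = 886
No other subset beats 350.

Open Galt, Vance and Tring; minimum total cost 350.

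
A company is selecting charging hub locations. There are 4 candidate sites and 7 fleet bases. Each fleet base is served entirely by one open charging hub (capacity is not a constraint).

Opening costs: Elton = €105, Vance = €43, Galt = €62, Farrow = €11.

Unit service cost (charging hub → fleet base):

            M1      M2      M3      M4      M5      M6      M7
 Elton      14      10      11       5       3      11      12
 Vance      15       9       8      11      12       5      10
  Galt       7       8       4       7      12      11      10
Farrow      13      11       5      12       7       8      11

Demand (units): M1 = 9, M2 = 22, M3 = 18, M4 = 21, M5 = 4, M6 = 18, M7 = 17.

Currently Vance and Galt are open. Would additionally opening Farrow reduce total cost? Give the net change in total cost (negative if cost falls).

Yes — net change −9 (cost falls by 9).

Current service cost with {Vance, Galt}: 766.
Adding Farrow: each fleet base re-picks its cheapest; new service cost 746, saving 20.
Extra fixed cost: 11. Net change = 11 − 20 = -9.
(Totals: 871 → 862.)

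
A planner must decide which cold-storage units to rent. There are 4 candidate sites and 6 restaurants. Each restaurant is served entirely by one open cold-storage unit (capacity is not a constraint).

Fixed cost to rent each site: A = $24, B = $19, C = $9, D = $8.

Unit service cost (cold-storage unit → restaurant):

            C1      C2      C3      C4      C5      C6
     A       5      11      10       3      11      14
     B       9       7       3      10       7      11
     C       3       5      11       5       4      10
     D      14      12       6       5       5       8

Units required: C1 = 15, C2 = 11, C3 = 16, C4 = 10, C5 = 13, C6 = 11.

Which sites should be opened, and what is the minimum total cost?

For any fixed open set, each restaurant goes to its cheapest open site; total = fixed + service.
{B, C, D}: C1→C 3·15=45, C2→C 5·11=55, C3→B 3·16=48, C4→C 5·10=50, C5→C 4·13=52, C6→D 8·11=88. Service 338; fixed 36; total 374.
{A, B, C, D}: service 318 + fixed 60 = 378
{B, C}: service 360 + fixed 28 = 388
{D}: service 641 + fixed 8 = 649
(All 15 nonempty subsets were checked; B, C and D is lowest.)

Open B, C and D; minimum total cost 374.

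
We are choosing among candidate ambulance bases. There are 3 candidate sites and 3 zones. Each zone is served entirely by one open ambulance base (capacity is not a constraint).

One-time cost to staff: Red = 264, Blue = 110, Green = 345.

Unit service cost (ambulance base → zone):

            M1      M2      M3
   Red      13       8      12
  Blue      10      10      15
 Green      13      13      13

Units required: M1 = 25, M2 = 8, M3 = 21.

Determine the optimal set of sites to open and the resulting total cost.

Open Blue only; minimum total cost 755.

For any fixed open set, each zone goes to its cheapest open site; total = fixed + service.
{Blue}: M1→Blue 10·25=250, M2→Blue 10·8=80, M3→Blue 15·21=315. Service 645; fixed 110; total 755.
{Red}: M1→Red 13·25=325, M2→Red 8·8=64, M3→Red 12·21=252. Service 641; fixed 264; total 905.
{Red, Blue}: service 566 + fixed 374 = 940
{Red, Blue, Green}: service 566 + fixed 719 = 1285
(All 7 nonempty subsets were checked; Blue only is lowest.)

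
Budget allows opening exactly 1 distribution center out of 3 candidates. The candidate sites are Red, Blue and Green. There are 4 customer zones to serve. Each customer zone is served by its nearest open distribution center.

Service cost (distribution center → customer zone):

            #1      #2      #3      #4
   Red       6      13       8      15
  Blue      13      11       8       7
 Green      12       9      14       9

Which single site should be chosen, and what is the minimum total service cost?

With exactly 1 open, each customer zone uses its cheapest among the chosen.
{Blue}: #1→Blue 13, #2→Blue 11, #3→Blue 8, #4→Blue 7. Service cost 39.
{Red}: service cost 42
{Green}: service cost 44
Among all 3 size-1 choices, {Blue} is lowest.

Choose Blue only; total service cost 39.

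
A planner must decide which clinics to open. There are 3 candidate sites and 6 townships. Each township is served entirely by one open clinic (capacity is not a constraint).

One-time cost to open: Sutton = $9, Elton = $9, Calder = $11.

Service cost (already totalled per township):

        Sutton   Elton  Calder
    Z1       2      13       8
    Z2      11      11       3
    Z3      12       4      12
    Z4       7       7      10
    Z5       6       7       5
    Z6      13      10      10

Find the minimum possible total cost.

For any fixed open set, each township goes to its cheapest open site; total = fixed + service.
{Elton, Calder}: Z1→Calder 8, Z2→Calder 3, Z3→Elton 4, Z4→Elton 7, Z5→Calder 5, Z6→Elton 10. Service 37; fixed 20; total 57.
{Sutton, Elton}: service 40 + fixed 18 = 58
{Sutton, Calder}: service 39 + fixed 20 = 59
{Sutton, Elton, Calder}: Z1→Sutton 2, Z2→Calder 3, Z3→Elton 4, Z4→Sutton 7, Z5→Calder 5, Z6→Elton 10. Service 31; fixed 29; total 60.
(All 7 nonempty subsets were checked; Elton and Calder is lowest.)

Minimum total cost: 57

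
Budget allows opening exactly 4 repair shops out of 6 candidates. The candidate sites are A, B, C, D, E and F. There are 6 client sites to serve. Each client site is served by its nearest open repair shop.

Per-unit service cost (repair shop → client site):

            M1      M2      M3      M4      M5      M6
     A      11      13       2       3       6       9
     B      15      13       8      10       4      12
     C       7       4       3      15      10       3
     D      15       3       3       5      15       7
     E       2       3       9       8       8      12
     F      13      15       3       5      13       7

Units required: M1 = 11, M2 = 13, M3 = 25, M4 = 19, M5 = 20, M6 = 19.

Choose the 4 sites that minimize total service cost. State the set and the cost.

Choose A, B, C and E; total service cost 305.

With exactly 4 open, each client site uses its cheapest among the chosen.
{A, B, C, E}: M1→E 2·11=22, M2→E 3·13=39, M3→A 2·25=50, M4→A 3·19=57, M5→B 4·20=80, M6→C 3·19=57. Service cost 305.
{A, C, D, E}: service cost 345
{A, C, E, F}: service cost 345
Among all 15 size-4 choices, {A, B, C, E} is lowest.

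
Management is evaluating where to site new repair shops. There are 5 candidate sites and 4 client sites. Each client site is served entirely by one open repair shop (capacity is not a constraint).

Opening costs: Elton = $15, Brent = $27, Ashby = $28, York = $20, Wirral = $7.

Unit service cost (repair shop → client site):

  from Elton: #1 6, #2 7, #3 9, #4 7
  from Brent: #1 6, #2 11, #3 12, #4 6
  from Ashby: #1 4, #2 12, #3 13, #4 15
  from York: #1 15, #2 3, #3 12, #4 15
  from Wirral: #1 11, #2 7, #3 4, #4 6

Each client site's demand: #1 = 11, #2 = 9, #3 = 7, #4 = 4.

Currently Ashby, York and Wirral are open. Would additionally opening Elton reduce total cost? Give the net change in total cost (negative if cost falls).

Current service cost with {Ashby, York, Wirral}: 123.
Adding Elton: each client site re-picks its cheapest; new service cost 123, saving 0.
Extra fixed cost: 15. Net change = 15 − 0 = 15.
(Totals: 178 → 193.)

No — net change +15 (cost rises by 15).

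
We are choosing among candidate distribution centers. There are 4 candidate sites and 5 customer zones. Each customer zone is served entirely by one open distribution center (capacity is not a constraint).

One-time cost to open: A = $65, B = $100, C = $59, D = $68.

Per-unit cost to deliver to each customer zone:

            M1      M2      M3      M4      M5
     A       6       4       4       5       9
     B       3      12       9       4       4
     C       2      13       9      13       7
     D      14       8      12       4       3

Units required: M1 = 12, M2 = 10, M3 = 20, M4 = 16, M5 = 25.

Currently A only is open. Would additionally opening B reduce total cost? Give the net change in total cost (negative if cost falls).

Yes — net change −77 (cost falls by 77).

Current service cost with {A}: 497.
Adding B: each customer zone re-picks its cheapest; new service cost 320, saving 177.
Extra fixed cost: 100. Net change = 100 − 177 = -77.
(Totals: 562 → 485.)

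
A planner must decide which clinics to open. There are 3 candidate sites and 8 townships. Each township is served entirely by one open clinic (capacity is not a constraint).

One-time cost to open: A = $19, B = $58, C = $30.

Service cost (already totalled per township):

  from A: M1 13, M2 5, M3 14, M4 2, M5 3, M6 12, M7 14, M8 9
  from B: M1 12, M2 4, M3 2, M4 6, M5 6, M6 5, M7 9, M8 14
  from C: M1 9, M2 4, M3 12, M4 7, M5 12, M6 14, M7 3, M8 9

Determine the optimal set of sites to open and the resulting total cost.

Open A only; minimum total cost 91.

For any fixed open set, each township goes to its cheapest open site; total = fixed + service.
{A}: M1→A 13, M2→A 5, M3→A 14, M4→A 2, M5→A 3, M6→A 12, M7→A 14, M8→A 9. Service 72; fixed 19; total 91.
{C}: service 70 + fixed 30 = 100
{A, C}: M1→C 9, M2→C 4, M3→C 12, M4→A 2, M5→A 3, M6→A 12, M7→C 3, M8→A 9. Service 54; fixed 49; total 103.
{A, B, C}: service 37 + fixed 107 = 144
No other subset beats 91.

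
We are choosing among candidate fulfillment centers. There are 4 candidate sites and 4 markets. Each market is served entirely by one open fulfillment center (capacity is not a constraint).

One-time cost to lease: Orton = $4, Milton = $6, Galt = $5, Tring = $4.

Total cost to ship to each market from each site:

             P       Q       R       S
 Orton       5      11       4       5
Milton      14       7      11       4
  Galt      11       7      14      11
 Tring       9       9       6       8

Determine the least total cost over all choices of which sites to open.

For any fixed open set, each market goes to its cheapest open site; total = fixed + service.
{Orton}: P→Orton 5, Q→Orton 11, R→Orton 4, S→Orton 5. Service 25; fixed 4; total 29.
{Orton, Milton}: service 20 + fixed 10 = 30
{Orton, Galt}: P→Orton 5, Q→Galt 7, R→Orton 4, S→Orton 5. Service 21; fixed 9; total 30.
{Orton, Milton, Galt, Tring}: service 20 + fixed 19 = 39
(All 15 nonempty subsets were checked; Orton only is lowest.)

Minimum total cost: 29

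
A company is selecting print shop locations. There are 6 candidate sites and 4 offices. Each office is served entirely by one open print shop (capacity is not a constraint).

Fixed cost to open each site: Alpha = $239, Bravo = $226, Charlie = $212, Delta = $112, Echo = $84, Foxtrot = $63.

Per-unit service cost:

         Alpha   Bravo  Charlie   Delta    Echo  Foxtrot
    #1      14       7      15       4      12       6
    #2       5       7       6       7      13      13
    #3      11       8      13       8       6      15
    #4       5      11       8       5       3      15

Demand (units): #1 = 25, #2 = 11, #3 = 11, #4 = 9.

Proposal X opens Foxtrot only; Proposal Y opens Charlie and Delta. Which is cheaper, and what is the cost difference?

Proposal Y is cheaper by 33.

Proposal X: {Foxtrot}: #1→Foxtrot 6·25=150, #2→Foxtrot 13·11=143, #3→Foxtrot 15·11=165, #4→Foxtrot 15·9=135. Service 593; fixed 63; total 656.
Proposal Y: {Charlie, Delta}: #1→Delta 4·25=100, #2→Charlie 6·11=66, #3→Delta 8·11=88, #4→Delta 5·9=45. Service 299; fixed 324; total 623.
Difference: |656 − 623| = 33.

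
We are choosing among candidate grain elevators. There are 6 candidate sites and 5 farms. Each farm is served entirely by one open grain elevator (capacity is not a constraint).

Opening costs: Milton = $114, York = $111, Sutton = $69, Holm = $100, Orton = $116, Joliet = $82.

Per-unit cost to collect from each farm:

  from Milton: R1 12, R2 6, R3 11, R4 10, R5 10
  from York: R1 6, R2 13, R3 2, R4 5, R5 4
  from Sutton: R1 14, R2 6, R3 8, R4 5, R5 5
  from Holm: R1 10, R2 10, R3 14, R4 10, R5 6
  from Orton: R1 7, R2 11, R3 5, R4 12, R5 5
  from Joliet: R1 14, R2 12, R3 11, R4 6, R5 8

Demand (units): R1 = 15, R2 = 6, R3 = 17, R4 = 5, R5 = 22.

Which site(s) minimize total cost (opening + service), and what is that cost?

Open York only; minimum total cost 426.

For any fixed open set, each farm goes to its cheapest open site; total = fixed + service.
{York}: R1→York 6·15=90, R2→York 13·6=78, R3→York 2·17=34, R4→York 5·5=25, R5→York 4·22=88. Service 315; fixed 111; total 426.
{York, Sutton}: R1→York 6·15=90, R2→Sutton 6·6=36, R3→York 2·17=34, R4→York 5·5=25, R5→York 4·22=88. Service 273; fixed 180; total 453.
{Milton, York}: R1→York 6·15=90, R2→Milton 6·6=36, R3→York 2·17=34, R4→York 5·5=25, R5→York 4·22=88. Service 273; fixed 225; total 498.
{Milton, York, Sutton, Holm, Orton, Joliet}: service 273 + fixed 592 = 865
No other subset beats 426.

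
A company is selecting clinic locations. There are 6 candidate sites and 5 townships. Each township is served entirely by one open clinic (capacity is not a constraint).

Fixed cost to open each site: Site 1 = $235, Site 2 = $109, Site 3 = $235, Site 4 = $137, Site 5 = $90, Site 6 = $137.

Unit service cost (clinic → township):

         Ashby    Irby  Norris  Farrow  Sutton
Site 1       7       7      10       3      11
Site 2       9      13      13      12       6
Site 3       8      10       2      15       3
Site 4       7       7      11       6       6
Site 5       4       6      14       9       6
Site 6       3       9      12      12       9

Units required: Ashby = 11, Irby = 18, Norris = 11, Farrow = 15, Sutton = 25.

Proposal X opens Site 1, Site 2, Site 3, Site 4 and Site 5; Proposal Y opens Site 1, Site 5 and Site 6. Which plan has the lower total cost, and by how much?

Proposal Y is cheaper by 192.

Proposal X: {Site 1, Site 2, Site 3, Site 4, Site 5}: Ashby→Site 5 4·11=44, Irby→Site 5 6·18=108, Norris→Site 3 2·11=22, Farrow→Site 1 3·15=45, Sutton→Site 3 3·25=75. Service 294; fixed 806; total 1100.
Proposal Y: {Site 1, Site 5, Site 6}: Ashby→Site 6 3·11=33, Irby→Site 5 6·18=108, Norris→Site 1 10·11=110, Farrow→Site 1 3·15=45, Sutton→Site 5 6·25=150. Service 446; fixed 462; total 908.
Difference: |1100 − 908| = 192.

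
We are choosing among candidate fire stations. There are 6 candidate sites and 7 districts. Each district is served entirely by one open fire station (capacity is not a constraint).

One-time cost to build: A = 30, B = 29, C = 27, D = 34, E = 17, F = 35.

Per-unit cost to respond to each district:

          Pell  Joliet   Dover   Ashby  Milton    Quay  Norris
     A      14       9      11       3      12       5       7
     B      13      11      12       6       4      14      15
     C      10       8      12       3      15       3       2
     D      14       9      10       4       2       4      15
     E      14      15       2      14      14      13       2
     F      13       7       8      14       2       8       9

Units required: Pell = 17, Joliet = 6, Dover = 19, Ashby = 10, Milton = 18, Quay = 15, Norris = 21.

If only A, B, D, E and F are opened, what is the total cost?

Total cost: 614

Each district is assigned to its cheapest site among the open ones.
{A, B, D, E, F}: Pell→B 13·17=221, Joliet→F 7·6=42, Dover→E 2·19=38, Ashby→A 3·10=30, Milton→D 2·18=36, Quay→D 4·15=60, Norris→E 2·21=42. Service 469; fixed 145; total 614.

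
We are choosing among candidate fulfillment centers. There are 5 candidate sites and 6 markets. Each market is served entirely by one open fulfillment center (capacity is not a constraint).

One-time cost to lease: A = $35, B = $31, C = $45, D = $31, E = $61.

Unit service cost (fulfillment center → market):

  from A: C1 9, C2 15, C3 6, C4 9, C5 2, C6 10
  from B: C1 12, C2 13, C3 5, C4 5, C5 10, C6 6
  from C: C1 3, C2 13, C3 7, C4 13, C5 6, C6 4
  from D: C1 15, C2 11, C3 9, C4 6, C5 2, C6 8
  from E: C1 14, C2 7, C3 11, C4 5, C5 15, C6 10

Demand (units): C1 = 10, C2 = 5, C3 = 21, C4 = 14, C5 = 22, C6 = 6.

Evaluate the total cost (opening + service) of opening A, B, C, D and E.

Each market is assigned to its cheapest site among the open ones.
{A, B, C, D, E}: C1→C 3·10=30, C2→E 7·5=35, C3→B 5·21=105, C4→B 5·14=70, C5→A 2·22=44, C6→C 4·6=24. Service 308; fixed 203; total 511.

Total cost: 511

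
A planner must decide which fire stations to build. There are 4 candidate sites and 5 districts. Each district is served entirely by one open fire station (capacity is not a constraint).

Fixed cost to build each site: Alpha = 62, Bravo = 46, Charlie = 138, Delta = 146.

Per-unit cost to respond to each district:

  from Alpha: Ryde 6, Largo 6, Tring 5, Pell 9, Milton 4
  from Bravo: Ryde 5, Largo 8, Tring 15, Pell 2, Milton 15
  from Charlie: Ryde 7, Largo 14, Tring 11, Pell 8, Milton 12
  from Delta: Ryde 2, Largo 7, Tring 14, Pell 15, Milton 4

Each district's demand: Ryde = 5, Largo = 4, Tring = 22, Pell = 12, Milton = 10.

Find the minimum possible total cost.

For any fixed open set, each district goes to its cheapest open site; total = fixed + service.
{Alpha, Bravo}: Ryde→Bravo 5·5=25, Largo→Alpha 6·4=24, Tring→Alpha 5·22=110, Pell→Bravo 2·12=24, Milton→Alpha 4·10=40. Service 223; fixed 108; total 331.
{Alpha}: Ryde→Alpha 6·5=30, Largo→Alpha 6·4=24, Tring→Alpha 5·22=110, Pell→Alpha 9·12=108, Milton→Alpha 4·10=40. Service 312; fixed 62; total 374.
{Alpha, Bravo, Delta}: service 208 + fixed 254 = 462
{Alpha, Bravo, Charlie, Delta}: service 208 + fixed 392 = 600
(All 15 nonempty subsets were checked; Alpha and Bravo is lowest.)

Minimum total cost: 331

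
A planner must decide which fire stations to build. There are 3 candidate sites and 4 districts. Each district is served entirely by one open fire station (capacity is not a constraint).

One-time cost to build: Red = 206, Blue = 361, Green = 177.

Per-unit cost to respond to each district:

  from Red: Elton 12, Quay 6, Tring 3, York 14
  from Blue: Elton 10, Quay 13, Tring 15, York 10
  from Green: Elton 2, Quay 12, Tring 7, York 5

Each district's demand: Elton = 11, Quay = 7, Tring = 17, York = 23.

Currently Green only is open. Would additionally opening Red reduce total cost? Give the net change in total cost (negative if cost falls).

Current service cost with {Green}: 340.
Adding Red: each district re-picks its cheapest; new service cost 230, saving 110.
Extra fixed cost: 206. Net change = 206 − 110 = 96.
(Totals: 517 → 613.)

No — net change +96 (cost rises by 96).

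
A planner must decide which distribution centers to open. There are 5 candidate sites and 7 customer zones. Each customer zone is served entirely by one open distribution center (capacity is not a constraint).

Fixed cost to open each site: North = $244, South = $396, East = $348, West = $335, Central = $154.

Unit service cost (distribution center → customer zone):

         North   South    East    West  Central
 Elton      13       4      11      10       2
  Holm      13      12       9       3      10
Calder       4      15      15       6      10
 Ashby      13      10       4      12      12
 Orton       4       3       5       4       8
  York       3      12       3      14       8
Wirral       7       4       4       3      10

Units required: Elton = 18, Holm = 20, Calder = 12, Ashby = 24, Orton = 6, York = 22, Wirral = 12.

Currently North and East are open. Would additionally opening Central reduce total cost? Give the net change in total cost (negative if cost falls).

Current service cost with {North, East}: 660.
Adding Central: each customer zone re-picks its cheapest; new service cost 498, saving 162.
Extra fixed cost: 154. Net change = 154 − 162 = -8.
(Totals: 1252 → 1244.)

Yes — net change −8 (cost falls by 8).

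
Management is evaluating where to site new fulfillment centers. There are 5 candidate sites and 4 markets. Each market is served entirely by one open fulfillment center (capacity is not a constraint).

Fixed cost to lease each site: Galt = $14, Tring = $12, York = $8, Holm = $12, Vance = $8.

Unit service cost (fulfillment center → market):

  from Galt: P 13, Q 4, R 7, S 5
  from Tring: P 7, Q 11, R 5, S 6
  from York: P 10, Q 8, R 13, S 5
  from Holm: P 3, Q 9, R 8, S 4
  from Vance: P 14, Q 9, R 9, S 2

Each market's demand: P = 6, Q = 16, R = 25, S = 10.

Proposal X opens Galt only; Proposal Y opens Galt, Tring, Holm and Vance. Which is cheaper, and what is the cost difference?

Proposal Y is cheaper by 108.

Proposal X: {Galt}: P→Galt 13·6=78, Q→Galt 4·16=64, R→Galt 7·25=175, S→Galt 5·10=50. Service 367; fixed 14; total 381.
Proposal Y: {Galt, Tring, Holm, Vance}: P→Holm 3·6=18, Q→Galt 4·16=64, R→Tring 5·25=125, S→Vance 2·10=20. Service 227; fixed 46; total 273.
Difference: |381 − 273| = 108.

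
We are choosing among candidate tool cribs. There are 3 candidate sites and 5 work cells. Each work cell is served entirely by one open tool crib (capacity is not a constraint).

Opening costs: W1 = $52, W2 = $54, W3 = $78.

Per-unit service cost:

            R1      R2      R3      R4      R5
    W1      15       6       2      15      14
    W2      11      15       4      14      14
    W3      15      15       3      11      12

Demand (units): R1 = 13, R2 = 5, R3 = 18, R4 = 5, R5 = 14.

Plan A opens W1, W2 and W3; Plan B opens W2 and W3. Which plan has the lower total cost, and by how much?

Plan A is cheaper by 11.

Plan A: {W1, W2, W3}: R1→W2 11·13=143, R2→W1 6·5=30, R3→W1 2·18=36, R4→W3 11·5=55, R5→W3 12·14=168. Service 432; fixed 184; total 616.
Plan B: {W2, W3}: R1→W2 11·13=143, R2→W2 15·5=75, R3→W3 3·18=54, R4→W3 11·5=55, R5→W3 12·14=168. Service 495; fixed 132; total 627.
Difference: |616 − 627| = 11.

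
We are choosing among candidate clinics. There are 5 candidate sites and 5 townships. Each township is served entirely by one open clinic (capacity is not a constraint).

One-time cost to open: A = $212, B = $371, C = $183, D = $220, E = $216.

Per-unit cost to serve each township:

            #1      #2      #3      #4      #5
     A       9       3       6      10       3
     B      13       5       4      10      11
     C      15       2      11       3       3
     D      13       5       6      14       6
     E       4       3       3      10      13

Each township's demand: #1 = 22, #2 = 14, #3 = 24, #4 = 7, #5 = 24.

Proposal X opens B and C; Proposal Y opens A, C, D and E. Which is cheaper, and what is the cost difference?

Proposal X is cheaper by 55.

Proposal X: {B, C}: #1→B 13·22=286, #2→C 2·14=28, #3→B 4·24=96, #4→C 3·7=21, #5→C 3·24=72. Service 503; fixed 554; total 1057.
Proposal Y: {A, C, D, E}: #1→E 4·22=88, #2→C 2·14=28, #3→E 3·24=72, #4→C 3·7=21, #5→A 3·24=72. Service 281; fixed 831; total 1112.
Difference: |1057 − 1112| = 55.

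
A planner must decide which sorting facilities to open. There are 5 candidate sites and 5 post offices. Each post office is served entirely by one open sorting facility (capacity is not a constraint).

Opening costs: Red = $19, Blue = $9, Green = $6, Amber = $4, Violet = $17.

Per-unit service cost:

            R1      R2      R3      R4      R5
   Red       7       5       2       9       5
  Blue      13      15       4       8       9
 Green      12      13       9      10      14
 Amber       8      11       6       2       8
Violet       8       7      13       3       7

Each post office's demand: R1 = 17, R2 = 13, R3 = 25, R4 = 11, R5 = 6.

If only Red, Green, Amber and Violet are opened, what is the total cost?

Total cost: 332

Each post office is assigned to its cheapest site among the open ones.
{Red, Green, Amber, Violet}: R1→Red 7·17=119, R2→Red 5·13=65, R3→Red 2·25=50, R4→Amber 2·11=22, R5→Red 5·6=30. Service 286; fixed 46; total 332.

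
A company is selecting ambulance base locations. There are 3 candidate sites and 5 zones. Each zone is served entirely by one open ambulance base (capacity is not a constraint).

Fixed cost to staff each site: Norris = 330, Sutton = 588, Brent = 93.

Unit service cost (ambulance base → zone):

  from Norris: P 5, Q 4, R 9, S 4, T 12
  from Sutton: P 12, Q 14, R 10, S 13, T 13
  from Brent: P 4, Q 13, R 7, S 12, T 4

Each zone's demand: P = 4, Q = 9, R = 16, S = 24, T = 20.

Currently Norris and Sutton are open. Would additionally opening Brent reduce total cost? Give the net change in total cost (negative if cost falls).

Current service cost with {Norris, Sutton}: 536.
Adding Brent: each zone re-picks its cheapest; new service cost 340, saving 196.
Extra fixed cost: 93. Net change = 93 − 196 = -103.
(Totals: 1454 → 1351.)

Yes — net change −103 (cost falls by 103).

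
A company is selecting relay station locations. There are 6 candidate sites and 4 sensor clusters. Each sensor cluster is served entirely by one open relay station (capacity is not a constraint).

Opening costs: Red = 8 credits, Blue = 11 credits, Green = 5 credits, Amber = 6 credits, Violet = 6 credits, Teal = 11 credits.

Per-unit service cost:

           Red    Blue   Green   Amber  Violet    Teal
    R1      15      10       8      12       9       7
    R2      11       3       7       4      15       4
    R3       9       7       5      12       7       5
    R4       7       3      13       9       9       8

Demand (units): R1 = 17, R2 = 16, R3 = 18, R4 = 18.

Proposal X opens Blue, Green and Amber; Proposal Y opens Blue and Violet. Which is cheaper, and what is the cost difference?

Proposal X: {Blue, Green, Amber}: R1→Green 8·17=136, R2→Blue 3·16=48, R3→Green 5·18=90, R4→Blue 3·18=54. Service 328; fixed 22; total 350.
Proposal Y: {Blue, Violet}: R1→Violet 9·17=153, R2→Blue 3·16=48, R3→Blue 7·18=126, R4→Blue 3·18=54. Service 381; fixed 17; total 398.
Difference: |350 − 398| = 48.

Proposal X is cheaper by 48.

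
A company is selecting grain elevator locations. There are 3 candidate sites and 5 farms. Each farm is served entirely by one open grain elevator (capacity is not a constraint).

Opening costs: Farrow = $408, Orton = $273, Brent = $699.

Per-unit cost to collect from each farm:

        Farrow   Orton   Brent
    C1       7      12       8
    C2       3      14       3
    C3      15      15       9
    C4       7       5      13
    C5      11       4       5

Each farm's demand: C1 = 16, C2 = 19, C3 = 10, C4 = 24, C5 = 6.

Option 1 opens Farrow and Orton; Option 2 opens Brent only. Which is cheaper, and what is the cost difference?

Option 1 is cheaper by 172.

Option 1: {Farrow, Orton}: C1→Farrow 7·16=112, C2→Farrow 3·19=57, C3→Farrow 15·10=150, C4→Orton 5·24=120, C5→Orton 4·6=24. Service 463; fixed 681; total 1144.
Option 2: {Brent}: C1→Brent 8·16=128, C2→Brent 3·19=57, C3→Brent 9·10=90, C4→Brent 13·24=312, C5→Brent 5·6=30. Service 617; fixed 699; total 1316.
Difference: |1144 − 1316| = 172.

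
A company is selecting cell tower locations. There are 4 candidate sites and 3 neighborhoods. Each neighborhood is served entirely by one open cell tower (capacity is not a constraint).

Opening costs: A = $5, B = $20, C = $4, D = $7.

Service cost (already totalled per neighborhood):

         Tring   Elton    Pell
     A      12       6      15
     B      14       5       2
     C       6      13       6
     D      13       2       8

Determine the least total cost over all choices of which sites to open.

For any fixed open set, each neighborhood goes to its cheapest open site; total = fixed + service.
{C, D}: Tring→C 6, Elton→D 2, Pell→C 6. Service 14; fixed 11; total 25.
{A, C}: Tring→C 6, Elton→A 6, Pell→C 6. Service 18; fixed 9; total 27.
{C}: Tring→C 6, Elton→C 13, Pell→C 6. Service 25; fixed 4; total 29.
{A, B, C, D}: Tring→C 6, Elton→D 2, Pell→B 2. Service 10; fixed 36; total 46.
No other subset beats 25.

Minimum total cost: 25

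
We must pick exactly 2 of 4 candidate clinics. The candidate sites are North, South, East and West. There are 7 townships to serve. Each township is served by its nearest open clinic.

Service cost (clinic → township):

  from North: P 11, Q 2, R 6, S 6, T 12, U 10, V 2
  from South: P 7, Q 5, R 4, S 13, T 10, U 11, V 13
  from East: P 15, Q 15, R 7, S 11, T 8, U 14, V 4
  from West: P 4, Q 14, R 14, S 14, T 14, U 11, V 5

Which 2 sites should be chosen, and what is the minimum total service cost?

Choose North and South; total service cost 41.

With exactly 2 open, each township uses its cheapest among the chosen.
{North, South}: P→South 7, Q→North 2, R→South 4, S→North 6, T→South 10, U→North 10, V→North 2. Service cost 41.
{North, West}: service cost 42
{North, East}: service cost 45
Among all 6 size-2 choices, {North, South} is lowest.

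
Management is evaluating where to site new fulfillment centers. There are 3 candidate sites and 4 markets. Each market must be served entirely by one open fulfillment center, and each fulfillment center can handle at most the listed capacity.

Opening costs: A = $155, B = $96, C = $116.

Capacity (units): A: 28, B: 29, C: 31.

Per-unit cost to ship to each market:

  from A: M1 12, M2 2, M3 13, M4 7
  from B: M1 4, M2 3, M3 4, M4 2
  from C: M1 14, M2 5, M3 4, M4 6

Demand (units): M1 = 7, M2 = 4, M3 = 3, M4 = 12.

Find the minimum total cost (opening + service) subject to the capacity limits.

Minimum total cost: 172

Open {B}: M1→B 4·7=28, M2→B 3·4=12, M3→B 4·3=12, M4→B 2·12=24.
Loads: B carries 26/29. Service 76; fixed 96; total 172.
Next best feasible plan costs 288.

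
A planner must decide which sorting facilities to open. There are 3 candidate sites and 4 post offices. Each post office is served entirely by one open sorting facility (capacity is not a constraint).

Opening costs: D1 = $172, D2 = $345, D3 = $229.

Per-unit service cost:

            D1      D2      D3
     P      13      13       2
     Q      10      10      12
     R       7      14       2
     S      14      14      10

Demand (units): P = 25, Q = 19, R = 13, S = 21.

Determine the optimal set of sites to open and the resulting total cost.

Open D3 only; minimum total cost 743.

For any fixed open set, each post office goes to its cheapest open site; total = fixed + service.
{D3}: P→D3 2·25=50, Q→D3 12·19=228, R→D3 2·13=26, S→D3 10·21=210. Service 514; fixed 229; total 743.
{D1, D3}: P→D3 2·25=50, Q→D1 10·19=190, R→D3 2·13=26, S→D3 10·21=210. Service 476; fixed 401; total 877.
{D2, D3}: service 476 + fixed 574 = 1050
{D1, D2, D3}: P→D3 2·25=50, Q→D1 10·19=190, R→D3 2·13=26, S→D3 10·21=210. Service 476; fixed 746; total 1222.
No other subset beats 743.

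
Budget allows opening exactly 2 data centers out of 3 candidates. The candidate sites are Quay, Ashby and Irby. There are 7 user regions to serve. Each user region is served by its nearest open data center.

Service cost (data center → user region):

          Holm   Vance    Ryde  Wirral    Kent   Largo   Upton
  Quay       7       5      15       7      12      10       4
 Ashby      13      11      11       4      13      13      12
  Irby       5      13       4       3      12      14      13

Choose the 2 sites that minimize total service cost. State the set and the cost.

With exactly 2 open, each user region uses its cheapest among the chosen.
{Quay, Irby}: Holm→Irby 5, Vance→Quay 5, Ryde→Irby 4, Wirral→Irby 3, Kent→Quay 12, Largo→Quay 10, Upton→Quay 4. Service cost 43.
{Quay, Ashby}: service cost 53
{Ashby, Irby}: service cost 60
Among all 3 size-2 choices, {Quay, Irby} is lowest.

Choose Quay and Irby; total service cost 43.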